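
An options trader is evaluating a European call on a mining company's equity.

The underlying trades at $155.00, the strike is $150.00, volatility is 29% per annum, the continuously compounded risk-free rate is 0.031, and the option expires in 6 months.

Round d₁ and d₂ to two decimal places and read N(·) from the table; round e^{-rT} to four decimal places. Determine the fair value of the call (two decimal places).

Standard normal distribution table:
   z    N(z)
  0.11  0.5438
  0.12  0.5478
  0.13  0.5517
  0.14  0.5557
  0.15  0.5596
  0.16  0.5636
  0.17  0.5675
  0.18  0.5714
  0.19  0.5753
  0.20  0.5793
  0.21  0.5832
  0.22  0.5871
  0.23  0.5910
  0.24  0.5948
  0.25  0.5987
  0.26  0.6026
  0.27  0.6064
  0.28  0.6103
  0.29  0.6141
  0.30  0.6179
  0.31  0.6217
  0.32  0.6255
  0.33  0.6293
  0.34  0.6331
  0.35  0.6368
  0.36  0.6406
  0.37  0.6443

$16.65

σ√T = 0.29 × 0.7071 = 0.2051
d₁ = [ln(155/150) + (0.031 + 0.29²/2)·0.5] / 0.2051 = [0.0328 + 0.0365] / 0.2051 = 0.3380 ⇒ 0.34
d₂ = d₁ − σ√T = 0.3380 − 0.2051 = 0.1330 ⇒ 0.13
exp(−rT) = exp(−0.031·0.5) = 0.9846
N(d₁) = N(0.34) = 0.6331;  N(d₂) = N(0.13) = 0.5517
C = 155·0.6331 − 150·0.9846·0.5517 = 98.1305 − 81.4806 = 16.6499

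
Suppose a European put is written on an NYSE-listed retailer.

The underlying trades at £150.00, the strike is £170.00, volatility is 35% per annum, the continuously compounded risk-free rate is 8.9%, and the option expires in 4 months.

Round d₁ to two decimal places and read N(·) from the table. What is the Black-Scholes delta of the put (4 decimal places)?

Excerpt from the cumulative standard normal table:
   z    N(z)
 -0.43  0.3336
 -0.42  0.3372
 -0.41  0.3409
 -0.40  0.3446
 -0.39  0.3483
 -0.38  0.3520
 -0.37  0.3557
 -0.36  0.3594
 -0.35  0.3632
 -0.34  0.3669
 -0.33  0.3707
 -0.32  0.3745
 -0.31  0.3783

-0.6443

σ√T = 0.35·√0.3333 = 0.2021
d₁ = [ln(150/170) + (0.089 + 0.35²/2)·0.3333] / 0.2021 = [-0.1252 + 0.0501] / 0.2021 = -0.3715 ⇒ -0.37
N(d₁) = N(-0.37) = 0.3557
Δ_put = N(d₁) − 1 = 0.3557 − 1 = -0.6443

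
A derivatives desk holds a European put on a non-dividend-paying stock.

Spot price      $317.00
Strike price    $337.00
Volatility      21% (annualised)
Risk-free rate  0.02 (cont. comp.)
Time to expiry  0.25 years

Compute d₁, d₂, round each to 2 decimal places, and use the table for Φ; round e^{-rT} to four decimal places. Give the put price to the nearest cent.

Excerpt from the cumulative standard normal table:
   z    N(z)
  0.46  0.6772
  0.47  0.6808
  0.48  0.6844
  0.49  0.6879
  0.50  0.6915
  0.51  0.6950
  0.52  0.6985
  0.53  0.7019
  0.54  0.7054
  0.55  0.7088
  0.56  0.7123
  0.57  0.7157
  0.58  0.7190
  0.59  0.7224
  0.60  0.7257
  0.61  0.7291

T = 0.25;  σ√T = 0.1050
d₁ = [ln(317/337) + (0.02 + 0.21²/2)·0.25] / 0.1050 = [-0.0612 + 0.0105] / 0.1050 = -0.4826 ≈ -0.48
d₂ = d₁ − σ√T = -0.4826 − 0.1050 = -0.5876 ≈ -0.59
e^(−rT) = e^(−0.02·0.25) = 0.9950
P = 337·0.9950·N(0.59) − 317·N(0.48) = 337·0.9950·0.7224 − 317·0.6844 = 242.2316 − 216.9548 = 25.2768

$25.28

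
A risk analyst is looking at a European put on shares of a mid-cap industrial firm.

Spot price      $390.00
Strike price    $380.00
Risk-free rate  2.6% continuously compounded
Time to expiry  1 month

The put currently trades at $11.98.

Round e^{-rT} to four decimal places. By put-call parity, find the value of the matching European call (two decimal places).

exp(−rT) = exp(−0.026·0.08333) = 0.9978
Put-call parity: C − P = S − K·e^(−rT) = 390 − 380·0.9978 = 390 − 379.1640 = 10.8360
C = P + (C − P) = 11.98 + (10.8360) = 22.8160

$22.82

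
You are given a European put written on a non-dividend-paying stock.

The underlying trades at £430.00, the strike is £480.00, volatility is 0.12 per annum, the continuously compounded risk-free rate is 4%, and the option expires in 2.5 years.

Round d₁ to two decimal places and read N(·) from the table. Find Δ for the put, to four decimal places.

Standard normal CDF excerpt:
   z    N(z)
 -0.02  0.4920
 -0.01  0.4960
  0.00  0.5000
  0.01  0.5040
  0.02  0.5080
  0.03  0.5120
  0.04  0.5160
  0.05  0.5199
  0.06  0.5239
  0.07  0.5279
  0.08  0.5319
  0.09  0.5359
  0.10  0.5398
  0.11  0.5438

T = 2.5;  σ√T = 0.1897
d₁ = [ln(430/480) + (0.04 + 0.12²/2)·2.5] / 0.1897 = [-0.1100 + 0.1180] / 0.1897 = 0.0422 ≈ 0.04
N(d₁) = N(0.04) = 0.5160
Δ_put = N(d₁) − 1 = 0.5160 − 1 = -0.4840

-0.4840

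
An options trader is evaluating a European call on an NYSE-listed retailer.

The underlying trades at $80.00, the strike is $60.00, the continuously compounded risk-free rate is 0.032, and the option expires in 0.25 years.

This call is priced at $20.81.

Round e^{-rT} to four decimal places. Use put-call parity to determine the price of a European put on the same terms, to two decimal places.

exp(−rT) = exp(−0.032·0.25) = 0.9920
Put-call parity: C − P = S − K·e^(−rT) = 80 − 60·0.9920 = 80 − 59.5200 = 20.4800
P = C − (C − P) = 20.81 − (20.4800) = 0.3300

$0.33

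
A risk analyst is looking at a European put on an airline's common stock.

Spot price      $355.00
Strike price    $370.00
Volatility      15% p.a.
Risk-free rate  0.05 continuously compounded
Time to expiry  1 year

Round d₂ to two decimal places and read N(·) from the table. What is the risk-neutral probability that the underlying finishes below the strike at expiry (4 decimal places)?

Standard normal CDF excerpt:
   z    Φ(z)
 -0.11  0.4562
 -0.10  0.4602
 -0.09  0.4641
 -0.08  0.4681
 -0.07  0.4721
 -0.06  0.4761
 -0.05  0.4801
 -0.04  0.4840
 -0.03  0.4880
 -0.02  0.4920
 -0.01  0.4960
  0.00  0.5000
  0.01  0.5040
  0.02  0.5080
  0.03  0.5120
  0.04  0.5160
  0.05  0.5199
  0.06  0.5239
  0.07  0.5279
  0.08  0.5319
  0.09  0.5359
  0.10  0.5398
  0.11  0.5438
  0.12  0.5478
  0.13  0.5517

0.5080

σ√T = 0.15·√1 = 0.1500
d₁ = [ln(355/370) + (0.05 + 0.15²/2)·1] / 0.1500 = [-0.0414 + 0.0612] / 0.1500 = 0.1324 → 0.13
d₂ = d₁ − σ√T = 0.1324 − 0.1500 = -0.0176 → -0.02
Pr(exercise) under Q = N(−d₂) = N(0.02) = 0.5080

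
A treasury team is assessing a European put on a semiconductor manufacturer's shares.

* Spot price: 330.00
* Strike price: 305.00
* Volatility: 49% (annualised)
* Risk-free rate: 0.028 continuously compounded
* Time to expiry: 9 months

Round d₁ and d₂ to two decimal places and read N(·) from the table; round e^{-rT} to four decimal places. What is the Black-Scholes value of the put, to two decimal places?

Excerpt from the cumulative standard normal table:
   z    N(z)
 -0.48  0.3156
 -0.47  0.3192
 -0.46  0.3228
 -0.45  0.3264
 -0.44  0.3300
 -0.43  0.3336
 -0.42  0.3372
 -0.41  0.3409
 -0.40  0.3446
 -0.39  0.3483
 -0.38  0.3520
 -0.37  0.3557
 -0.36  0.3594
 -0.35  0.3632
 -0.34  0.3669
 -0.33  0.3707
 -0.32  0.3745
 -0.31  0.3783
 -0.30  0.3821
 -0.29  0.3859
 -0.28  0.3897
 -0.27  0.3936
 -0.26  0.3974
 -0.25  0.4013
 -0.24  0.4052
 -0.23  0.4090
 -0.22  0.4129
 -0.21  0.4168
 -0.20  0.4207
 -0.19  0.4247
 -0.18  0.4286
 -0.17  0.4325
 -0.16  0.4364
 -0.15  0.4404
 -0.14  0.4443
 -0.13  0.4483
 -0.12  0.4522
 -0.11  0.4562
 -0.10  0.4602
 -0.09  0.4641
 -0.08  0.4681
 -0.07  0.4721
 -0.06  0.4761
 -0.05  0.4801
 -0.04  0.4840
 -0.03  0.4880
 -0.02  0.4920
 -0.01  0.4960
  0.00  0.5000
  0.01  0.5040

σ√T = 0.49·√0.75 = 0.4244
ln(S/K) + (r + σ²/2)T = ln(330/305) + (0.028 + 0.49²/2)·0.75 = 0.0788 + 0.1110 = 0.1898
d₁ = 0.1898 / 0.4244 = 0.4473 → 0.45
d₂ = d₁ − σ√T = 0.4473 − 0.4244 = 0.0230 → 0.02
e^(−rT) = e^(−0.028·0.75) = 0.9792
N(−d₂) = N(-0.02) = 0.4920;  N(−d₁) = N(-0.45) = 0.3264
P = 305·0.9792·0.4920 − 330·0.3264 = 146.9388 − 107.7120 = 39.2268

39.23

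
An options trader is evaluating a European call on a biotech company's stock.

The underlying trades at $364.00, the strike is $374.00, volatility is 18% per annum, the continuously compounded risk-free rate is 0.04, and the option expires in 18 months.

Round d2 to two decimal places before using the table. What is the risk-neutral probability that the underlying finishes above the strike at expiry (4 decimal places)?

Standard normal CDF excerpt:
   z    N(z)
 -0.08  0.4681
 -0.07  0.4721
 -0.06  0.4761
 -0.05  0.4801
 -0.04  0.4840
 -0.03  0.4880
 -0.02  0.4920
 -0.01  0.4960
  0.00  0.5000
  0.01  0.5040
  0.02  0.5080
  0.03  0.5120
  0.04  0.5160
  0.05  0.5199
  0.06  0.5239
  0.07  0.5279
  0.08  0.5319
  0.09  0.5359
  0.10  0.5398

σ√T = 0.18 × 1.2247 = 0.2205
ln(S/K) + (r + σ²/2)T = ln(364/374) + (0.04 + 0.18²/2)·1.5 = -0.0271 + 0.0843 = 0.0572
d₁ = 0.0572 / 0.2205 = 0.2595 → 0.26
d₂ = d₁ − σ√T = 0.2595 − 0.2205 = 0.0390 → 0.04
Pr(exercise) under Q = N(d₂) = 0.5160

0.5160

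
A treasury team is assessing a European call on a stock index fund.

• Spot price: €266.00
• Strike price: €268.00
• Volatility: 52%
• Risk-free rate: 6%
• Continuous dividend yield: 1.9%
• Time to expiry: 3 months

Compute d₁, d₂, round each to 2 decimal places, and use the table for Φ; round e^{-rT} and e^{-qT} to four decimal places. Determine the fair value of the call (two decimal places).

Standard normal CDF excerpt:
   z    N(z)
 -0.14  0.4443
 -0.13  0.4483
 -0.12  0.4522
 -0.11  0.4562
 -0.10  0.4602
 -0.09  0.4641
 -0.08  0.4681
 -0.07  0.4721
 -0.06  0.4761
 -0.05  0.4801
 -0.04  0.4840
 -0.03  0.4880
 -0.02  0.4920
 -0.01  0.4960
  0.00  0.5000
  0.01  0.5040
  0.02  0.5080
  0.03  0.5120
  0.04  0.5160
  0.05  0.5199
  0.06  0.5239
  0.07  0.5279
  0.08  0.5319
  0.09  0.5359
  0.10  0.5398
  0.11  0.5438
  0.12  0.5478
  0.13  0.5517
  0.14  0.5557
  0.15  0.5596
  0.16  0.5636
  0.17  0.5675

€27.74

σ√T = 0.52 × 0.5000 = 0.2600
d₁ = [ln(266/268) + (0.06 − 0.019 + 0.52²/2)·0.25] / 0.2600 = [-0.0075 + 0.0441] / 0.2600 = 0.1406 ≈ 0.14
d₂ = d₁ − σ√T = 0.1406 − 0.2600 = -0.1194 ≈ -0.12
e^(−qT) = e^(−0.019·0.25) = 0.9953;  e^(−rT) = e^(−0.06·0.25) = 0.9851
C = 266·0.9953·N(0.14) − 268·0.9851·N(-0.12) = 266·0.9953·0.5557 − 268·0.9851·0.4522 = 147.1215 − 119.3839 = 27.7376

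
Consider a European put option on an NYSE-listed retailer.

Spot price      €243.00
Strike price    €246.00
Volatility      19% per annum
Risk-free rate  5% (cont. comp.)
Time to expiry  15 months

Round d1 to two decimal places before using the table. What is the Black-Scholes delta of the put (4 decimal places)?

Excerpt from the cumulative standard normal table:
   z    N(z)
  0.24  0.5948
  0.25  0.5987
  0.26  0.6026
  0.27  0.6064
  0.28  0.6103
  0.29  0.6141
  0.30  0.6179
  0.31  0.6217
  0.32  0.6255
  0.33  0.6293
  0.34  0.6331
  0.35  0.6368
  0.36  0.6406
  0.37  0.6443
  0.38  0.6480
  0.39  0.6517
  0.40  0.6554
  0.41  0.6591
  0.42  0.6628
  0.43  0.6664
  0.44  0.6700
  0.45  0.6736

σ√T = 0.19·√1.25 = 0.2124
d₁ = [ln(243/246) + (0.05 + ½·0.19²)·1.25] / (σ√T) = (-0.0123 + 0.0851) / 0.2124 = 0.3427 ≈ 0.34
N(d₁) = N(0.34) = 0.6331
Δ_put = N(d₁) − 1 = 0.6331 − 1 = -0.3669

-0.3669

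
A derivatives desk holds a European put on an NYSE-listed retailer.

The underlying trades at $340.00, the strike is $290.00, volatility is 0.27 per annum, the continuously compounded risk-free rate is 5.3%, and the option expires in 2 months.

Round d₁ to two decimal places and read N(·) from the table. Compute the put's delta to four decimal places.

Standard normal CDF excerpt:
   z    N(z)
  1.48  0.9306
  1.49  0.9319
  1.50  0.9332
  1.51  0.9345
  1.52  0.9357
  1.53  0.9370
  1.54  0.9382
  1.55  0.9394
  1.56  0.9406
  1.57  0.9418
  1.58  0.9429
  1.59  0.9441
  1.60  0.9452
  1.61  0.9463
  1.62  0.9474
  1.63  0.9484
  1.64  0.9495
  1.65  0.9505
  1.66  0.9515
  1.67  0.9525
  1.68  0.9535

-0.0571

σ√T = 0.27 × 0.4082 = 0.1102
d₁ = [ln(340/290) + (0.053 + 0.27²/2)·0.1667] / 0.1102 = [0.1591 + 0.0149] / 0.1102 = 1.5783 → 1.58
N(d₁) = N(1.58) = 0.9429
Δ_put = N(d₁) − 1 = 0.9429 − 1 = -0.0571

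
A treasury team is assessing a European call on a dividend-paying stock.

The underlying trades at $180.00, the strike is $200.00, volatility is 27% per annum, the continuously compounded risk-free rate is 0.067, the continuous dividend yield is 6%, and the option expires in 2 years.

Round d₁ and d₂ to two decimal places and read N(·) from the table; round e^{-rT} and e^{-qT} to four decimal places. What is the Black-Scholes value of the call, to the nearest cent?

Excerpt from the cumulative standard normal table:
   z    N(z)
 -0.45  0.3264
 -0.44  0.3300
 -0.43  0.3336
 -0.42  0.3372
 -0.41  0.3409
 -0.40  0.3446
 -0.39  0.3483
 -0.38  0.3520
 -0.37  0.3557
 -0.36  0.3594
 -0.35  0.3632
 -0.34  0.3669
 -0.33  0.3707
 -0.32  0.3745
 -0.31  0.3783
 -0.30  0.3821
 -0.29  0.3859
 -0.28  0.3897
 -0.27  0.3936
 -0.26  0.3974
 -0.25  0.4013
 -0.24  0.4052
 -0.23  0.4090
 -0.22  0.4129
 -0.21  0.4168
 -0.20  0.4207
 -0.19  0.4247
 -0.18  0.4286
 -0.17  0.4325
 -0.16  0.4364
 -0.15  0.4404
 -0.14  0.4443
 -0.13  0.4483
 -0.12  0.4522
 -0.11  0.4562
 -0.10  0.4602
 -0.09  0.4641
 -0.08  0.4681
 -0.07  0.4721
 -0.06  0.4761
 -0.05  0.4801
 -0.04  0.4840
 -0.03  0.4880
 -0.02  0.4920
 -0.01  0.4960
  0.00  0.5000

$18.29

σ√T = 0.27·√2 = 0.3818
d₁ = [ln(180/200) + (0.067 − 0.06 + 0.27²/2)·2] / 0.3818 = [-0.1054 + 0.0869] / 0.3818 = -0.0483 → -0.05
d₂ = d₁ − σ√T = -0.0483 − 0.3818 = -0.4302 → -0.43
e^(−qT) = e^(−0.06·2) = 0.8869;  e^(−rT) = e^(−0.067·2) = 0.8746
N(d₁) = N(-0.05) = 0.4801;  N(d₂) = N(-0.43) = 0.3336
C = 180·0.8869·0.4801 − 200·0.8746·0.3336 = 76.6441 − 58.3533 = 18.2908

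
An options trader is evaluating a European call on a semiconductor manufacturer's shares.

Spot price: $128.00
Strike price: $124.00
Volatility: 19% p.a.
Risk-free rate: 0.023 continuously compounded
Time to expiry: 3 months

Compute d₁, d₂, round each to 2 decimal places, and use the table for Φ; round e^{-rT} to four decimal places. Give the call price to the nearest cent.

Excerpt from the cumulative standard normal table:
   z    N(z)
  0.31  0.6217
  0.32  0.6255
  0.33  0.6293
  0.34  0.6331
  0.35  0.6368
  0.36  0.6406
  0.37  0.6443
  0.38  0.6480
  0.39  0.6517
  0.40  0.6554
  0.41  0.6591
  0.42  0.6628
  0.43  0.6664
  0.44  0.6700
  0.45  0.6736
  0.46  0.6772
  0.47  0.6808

$7.25

T = 0.25;  σ√T = 0.0950
ln(S/K) + (r + σ²/2)T = ln(128/124) + (0.023 + 0.19²/2)·0.25 = 0.0317 + 0.0103 = 0.0420
d₁ = 0.0420 / 0.0950 = 0.4422 ≈ 0.44
d₂ = d₁ − σ√T = 0.4422 − 0.0950 = 0.3472 ≈ 0.35
e^(−rT) = e^(−0.023·0.25) = 0.9943
N(d₁) = N(0.44) = 0.6700;  N(d₂) = N(0.35) = 0.6368
C = 128·0.6700 − 124·0.9943·0.6368 = 85.7600 − 78.5131 = 7.2469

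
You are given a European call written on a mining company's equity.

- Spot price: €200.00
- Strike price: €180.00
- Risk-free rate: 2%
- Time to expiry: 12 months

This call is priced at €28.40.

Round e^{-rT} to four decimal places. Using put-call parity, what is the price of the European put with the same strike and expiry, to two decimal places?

exp(−rT) = exp(−0.02·1) = 0.9802
Put-call parity: C − P = S − K·e^(−rT) = 200 − 180·0.9802 = 200 − 176.4360 = 23.5640
P = C − (C − P) = 28.40 − (23.5640) = 4.8360

€4.84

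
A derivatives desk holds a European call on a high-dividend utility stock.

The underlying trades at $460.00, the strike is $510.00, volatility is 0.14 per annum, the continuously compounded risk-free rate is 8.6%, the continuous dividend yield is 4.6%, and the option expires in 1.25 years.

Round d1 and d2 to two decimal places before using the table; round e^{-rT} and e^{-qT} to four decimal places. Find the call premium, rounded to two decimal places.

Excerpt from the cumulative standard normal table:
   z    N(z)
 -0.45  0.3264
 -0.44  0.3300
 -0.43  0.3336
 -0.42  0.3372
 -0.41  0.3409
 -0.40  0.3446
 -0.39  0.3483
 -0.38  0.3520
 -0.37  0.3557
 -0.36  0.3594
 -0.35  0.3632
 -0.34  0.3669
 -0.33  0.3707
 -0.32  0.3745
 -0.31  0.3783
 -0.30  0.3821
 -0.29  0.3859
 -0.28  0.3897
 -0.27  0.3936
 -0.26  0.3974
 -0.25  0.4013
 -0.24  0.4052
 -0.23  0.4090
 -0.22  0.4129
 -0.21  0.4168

σ√T = 0.14·√1.25 = 0.1565
ln(S/K) + (r − q + σ²/2)T = ln(460/510) + (0.086 − 0.046 + 0.14²/2)·1.25 = -0.1032 + 0.0622 = -0.0409
d₁ = -0.0409 / 0.1565 = -0.2615 ≈ -0.26
d₂ = d₁ − σ√T = -0.2615 − 0.1565 = -0.4180 ≈ -0.42
exp(−qT) = exp(−0.046·1.25) = 0.9441;  exp(−rT) = exp(−0.086·1.25) = 0.8981
N(d₁) = N(-0.26) = 0.3974;  N(d₂) = N(-0.42) = 0.3372
C = 460·0.9441·0.3974 − 510·0.8981·0.3372 = 172.5853 − 154.4481 = 18.1372

$18.14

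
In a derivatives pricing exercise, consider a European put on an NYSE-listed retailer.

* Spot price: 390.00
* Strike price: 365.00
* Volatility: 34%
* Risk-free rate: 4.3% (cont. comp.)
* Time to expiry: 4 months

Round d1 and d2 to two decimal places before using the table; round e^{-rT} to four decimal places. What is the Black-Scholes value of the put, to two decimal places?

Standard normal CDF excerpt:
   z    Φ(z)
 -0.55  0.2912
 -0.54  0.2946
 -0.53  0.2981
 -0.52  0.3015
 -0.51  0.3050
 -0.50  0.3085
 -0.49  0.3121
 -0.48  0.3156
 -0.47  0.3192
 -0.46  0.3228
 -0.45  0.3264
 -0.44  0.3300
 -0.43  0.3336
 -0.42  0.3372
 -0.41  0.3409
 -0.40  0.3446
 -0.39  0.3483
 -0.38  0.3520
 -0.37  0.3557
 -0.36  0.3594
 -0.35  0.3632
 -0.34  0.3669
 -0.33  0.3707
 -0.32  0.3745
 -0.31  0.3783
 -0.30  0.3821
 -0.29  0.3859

T = 0.3333;  σ√T = 0.1963
d₁ = [ln(390/365) + (0.043 + 0.34²/2)·0.3333] / 0.1963 = [0.0662 + 0.0336] / 0.1963 = 0.5087 ⇒ 0.51
d₂ = d₁ − σ√T = 0.5087 − 0.1963 = 0.3124 ⇒ 0.31
exp(−rT) = exp(−0.043·0.3333) = 0.9858
N(−d₂) = N(-0.31) = 0.3783;  N(−d₁) = N(-0.51) = 0.3050
P = 365·0.9858·0.3783 − 390·0.3050 = 136.1188 − 118.9500 = 17.1688

17.17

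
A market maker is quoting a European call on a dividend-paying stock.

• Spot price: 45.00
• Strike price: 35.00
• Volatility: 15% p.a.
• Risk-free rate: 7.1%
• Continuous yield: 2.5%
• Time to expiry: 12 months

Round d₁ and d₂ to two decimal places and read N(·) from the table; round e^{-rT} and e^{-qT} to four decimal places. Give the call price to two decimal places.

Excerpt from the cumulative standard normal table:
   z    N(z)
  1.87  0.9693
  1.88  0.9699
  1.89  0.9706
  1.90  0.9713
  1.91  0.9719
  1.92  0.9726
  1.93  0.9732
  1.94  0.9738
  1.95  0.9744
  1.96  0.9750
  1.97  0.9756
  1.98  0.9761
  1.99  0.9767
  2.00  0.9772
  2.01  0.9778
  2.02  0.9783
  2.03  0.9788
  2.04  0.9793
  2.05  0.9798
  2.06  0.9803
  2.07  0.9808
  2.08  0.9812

T = 1;  σ√T = 0.1500
d₁ = [ln(45/35) + (0.071 − 0.025 + 0.15²/2)·1] / 0.1500 = [0.2513 + 0.0572] / 0.1500 = 2.0571 which rounds to 2.06
d₂ = d₁ − σ√T = 2.0571 − 0.1500 = 1.9071 which rounds to 1.91
exp(−qT) = exp(−0.025·1) = 0.9753;  exp(−rT) = exp(−0.071·1) = 0.9315
N(d₁) = N(2.06) = 0.9803;  N(d₂) = N(1.91) = 0.9719
C = 45·0.9753·0.9803 − 35·0.9315·0.9719 = 43.0239 − 31.6864 = 11.3375

11.34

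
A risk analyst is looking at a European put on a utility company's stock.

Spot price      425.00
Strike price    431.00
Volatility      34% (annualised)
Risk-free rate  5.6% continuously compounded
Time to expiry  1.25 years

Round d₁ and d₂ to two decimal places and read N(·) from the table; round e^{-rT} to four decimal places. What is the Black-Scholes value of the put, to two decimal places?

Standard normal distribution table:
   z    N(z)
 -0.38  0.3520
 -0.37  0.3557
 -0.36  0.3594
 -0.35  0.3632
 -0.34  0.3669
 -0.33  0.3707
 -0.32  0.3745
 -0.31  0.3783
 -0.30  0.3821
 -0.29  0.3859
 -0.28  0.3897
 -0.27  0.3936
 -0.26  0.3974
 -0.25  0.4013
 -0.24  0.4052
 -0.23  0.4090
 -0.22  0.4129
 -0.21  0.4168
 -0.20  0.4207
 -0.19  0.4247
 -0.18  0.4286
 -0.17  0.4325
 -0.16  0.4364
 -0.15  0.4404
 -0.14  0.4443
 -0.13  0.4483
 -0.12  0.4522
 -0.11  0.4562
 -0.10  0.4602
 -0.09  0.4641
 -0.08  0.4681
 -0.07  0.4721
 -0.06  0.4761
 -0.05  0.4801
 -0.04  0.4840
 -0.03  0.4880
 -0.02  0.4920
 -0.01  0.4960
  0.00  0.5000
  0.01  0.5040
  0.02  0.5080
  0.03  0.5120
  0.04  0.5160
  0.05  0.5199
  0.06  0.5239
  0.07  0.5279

σ√T = 0.34 × 1.1180 = 0.3801
d₁ = [ln(425/431) + (0.056 + 0.34²/2)·1.25] / 0.3801 = [-0.0140 + 0.1423] / 0.3801 = 0.3373 ⇒ 0.34
d₂ = d₁ − σ√T = 0.3373 − 0.3801 = -0.0428 ⇒ -0.04
exp(−rT) = exp(−0.056·1.25) = 0.9324
P = 431·0.9324·N(0.04) − 425·N(-0.34) = 431·0.9324·0.5160 − 425·0.3669 = 207.3620 − 155.9325 = 51.4295

51.43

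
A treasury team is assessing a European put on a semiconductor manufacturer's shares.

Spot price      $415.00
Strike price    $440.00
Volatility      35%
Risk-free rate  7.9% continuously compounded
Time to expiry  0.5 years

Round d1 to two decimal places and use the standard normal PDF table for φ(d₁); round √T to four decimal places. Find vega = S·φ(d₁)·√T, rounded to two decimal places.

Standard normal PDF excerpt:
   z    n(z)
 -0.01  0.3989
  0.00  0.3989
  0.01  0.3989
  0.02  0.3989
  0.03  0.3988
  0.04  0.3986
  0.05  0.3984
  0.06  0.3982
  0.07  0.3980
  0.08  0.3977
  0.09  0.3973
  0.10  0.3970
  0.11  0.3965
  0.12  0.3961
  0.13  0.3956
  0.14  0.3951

σ√T = 0.35·√0.5 = 0.2475
d₁ = [ln(415/440) + (0.079 + ½·0.35²)·0.5] / (σ√T) = (-0.0585 + 0.0701) / 0.2475 = 0.0470 → 0.05
√T = √0.5 = 0.7071
φ(d₁) = φ(0.05) = 0.3984
vega = S·φ(d₁)·√T = 415·0.3984·0.7071 = 116.9091

116.91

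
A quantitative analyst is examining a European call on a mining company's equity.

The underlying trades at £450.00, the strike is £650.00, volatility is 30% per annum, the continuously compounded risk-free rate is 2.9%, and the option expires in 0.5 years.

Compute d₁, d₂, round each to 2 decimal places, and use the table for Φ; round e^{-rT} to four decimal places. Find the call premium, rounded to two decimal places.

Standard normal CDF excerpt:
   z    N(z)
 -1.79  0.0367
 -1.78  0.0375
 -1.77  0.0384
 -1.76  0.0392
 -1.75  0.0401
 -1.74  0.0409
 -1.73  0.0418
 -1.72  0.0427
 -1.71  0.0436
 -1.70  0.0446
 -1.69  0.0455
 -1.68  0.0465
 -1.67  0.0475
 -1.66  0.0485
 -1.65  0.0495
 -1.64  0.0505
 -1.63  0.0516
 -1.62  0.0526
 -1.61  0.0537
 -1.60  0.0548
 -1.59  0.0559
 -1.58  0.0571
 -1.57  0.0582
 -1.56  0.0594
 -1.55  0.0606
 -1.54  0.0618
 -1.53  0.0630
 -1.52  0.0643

σ√T = 0.3·√0.5 = 0.2121
ln(S/K) + (r + σ²/2)T = ln(450/650) + (0.029 + 0.3²/2)·0.5 = -0.3677 + 0.0370 = -0.3307
d₁ = -0.3307 / 0.2121 = -1.5591 → -1.56
d₂ = d₁ − σ√T = -1.5591 − 0.2121 = -1.7712 → -1.77
e^(−rT) = e^(−0.029·0.5) = 0.9856
N(d₁) = N(-1.56) = 0.0594;  N(d₂) = N(-1.77) = 0.0384
C = 450·0.0594 − 650·0.9856·0.0384 = 26.7300 − 24.6006 = 2.1294

£2.13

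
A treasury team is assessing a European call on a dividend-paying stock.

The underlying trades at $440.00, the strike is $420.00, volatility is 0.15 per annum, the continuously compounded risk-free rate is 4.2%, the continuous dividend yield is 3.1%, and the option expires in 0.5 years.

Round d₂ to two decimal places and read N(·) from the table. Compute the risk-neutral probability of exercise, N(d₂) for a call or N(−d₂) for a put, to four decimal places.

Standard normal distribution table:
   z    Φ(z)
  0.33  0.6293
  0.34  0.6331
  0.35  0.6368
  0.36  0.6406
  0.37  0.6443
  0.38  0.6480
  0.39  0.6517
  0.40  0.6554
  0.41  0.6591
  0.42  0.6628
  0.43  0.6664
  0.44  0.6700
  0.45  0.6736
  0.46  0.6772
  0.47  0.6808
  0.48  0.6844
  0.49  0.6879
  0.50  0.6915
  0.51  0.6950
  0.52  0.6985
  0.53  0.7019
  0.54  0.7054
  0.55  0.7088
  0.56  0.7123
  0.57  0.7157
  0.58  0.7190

0.6700

σ√T = 0.15 × 0.7071 = 0.1061
d₁ = [ln(440/420) + (0.042 − 0.031 + ½·0.15²)·0.5] / (σ√T) = (0.0465 + 0.0111) / 0.1061 = 0.5435 ⇒ 0.54
d₂ = 0.5435 − 0.1061 = 0.4374 ⇒ 0.44
Risk-neutral Pr[S_T > K] = N(d₂) = N(0.44) = 0.6700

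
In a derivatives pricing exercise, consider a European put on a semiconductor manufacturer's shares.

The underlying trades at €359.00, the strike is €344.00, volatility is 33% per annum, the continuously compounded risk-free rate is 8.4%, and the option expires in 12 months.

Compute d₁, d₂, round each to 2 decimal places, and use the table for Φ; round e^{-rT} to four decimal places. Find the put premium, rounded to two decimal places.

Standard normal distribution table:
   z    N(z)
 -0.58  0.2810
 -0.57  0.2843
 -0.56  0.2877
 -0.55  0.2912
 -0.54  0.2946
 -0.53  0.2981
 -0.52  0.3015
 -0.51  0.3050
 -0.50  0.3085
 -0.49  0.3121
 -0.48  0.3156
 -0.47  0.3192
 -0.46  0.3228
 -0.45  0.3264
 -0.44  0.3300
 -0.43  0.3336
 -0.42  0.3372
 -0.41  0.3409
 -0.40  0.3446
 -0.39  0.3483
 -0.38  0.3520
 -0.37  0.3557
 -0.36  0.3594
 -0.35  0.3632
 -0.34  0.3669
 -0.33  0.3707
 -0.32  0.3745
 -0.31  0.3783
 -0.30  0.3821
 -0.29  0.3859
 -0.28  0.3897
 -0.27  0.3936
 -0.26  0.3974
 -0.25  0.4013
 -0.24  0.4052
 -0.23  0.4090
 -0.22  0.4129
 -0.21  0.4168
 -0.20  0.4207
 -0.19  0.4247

€26.05

T = 1;  σ√T = 0.3300
ln(S/K) + (r + σ²/2)T = ln(359/344) + (0.084 + 0.33²/2)·1 = 0.0427 + 0.1385 = 0.1811
d₁ = 0.1811 / 0.3300 = 0.5489 which rounds to 0.55
d₂ = d₁ − σ√T = 0.5489 − 0.3300 = 0.2189 which rounds to 0.22
e^(−rT) = e^(−0.084·1) = 0.9194
N(−d₂) = N(-0.22) = 0.4129;  N(−d₁) = N(-0.55) = 0.2912
P = 344·0.9194·0.4129 − 359·0.2912 = 130.5894 − 104.5408 = 26.0486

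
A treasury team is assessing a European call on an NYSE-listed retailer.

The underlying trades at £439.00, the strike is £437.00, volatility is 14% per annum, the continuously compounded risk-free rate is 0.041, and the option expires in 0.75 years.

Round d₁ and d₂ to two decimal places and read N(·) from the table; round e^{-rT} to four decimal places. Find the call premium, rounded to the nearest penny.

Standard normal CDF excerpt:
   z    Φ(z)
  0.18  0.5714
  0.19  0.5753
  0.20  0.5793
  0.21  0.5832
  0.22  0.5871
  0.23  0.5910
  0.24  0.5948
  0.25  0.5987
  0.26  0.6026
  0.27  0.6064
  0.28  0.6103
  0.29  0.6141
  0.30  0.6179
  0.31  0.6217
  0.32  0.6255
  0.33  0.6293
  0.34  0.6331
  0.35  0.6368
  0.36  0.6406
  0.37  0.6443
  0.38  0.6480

£29.11

σ√T = 0.14 × 0.8660 = 0.1212
d₁ = [ln(439/437) + (0.041 + 0.14²/2)·0.75] / 0.1212 = [0.0046 + 0.0381] / 0.1212 = 0.3519 ≈ 0.35
d₂ = d₁ − σ√T = 0.3519 − 0.1212 = 0.2307 ≈ 0.23
e^(−rT) = e^(−0.041·0.75) = 0.9697
N(d₁) = N(0.35) = 0.6368;  N(d₂) = N(0.23) = 0.5910
C = 439·0.6368 − 437·0.9697·0.5910 = 279.5552 − 250.4415 = 29.1137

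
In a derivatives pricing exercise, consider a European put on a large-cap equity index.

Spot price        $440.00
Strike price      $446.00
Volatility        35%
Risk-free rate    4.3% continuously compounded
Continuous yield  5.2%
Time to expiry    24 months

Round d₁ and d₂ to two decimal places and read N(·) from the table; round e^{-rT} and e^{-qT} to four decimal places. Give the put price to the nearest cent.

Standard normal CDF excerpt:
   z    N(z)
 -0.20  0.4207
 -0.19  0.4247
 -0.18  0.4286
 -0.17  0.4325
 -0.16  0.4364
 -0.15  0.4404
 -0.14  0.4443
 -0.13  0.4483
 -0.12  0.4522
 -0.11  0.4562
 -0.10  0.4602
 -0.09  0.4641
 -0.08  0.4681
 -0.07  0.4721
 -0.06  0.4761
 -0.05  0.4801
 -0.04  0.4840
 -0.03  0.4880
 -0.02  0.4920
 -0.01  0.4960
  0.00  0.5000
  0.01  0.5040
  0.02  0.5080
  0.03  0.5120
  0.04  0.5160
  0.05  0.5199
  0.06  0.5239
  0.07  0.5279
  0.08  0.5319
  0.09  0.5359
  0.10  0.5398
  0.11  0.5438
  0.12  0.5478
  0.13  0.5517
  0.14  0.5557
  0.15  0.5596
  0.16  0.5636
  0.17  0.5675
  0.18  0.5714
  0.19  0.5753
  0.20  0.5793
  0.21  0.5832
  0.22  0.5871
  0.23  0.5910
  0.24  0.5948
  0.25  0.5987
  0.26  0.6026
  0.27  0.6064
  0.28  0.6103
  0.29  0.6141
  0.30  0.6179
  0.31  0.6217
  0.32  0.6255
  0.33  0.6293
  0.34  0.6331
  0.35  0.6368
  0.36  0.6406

$84.48

σ√T = 0.35 × 1.4142 = 0.4950
d₁ = [ln(440/446) + (0.043 − 0.052 + ½·0.35²)·2] / (σ√T) = (-0.0135 + 0.1045) / 0.4950 = 0.1838 which rounds to 0.18
d₂ = 0.1838 − 0.4950 = -0.3112 which rounds to -0.31
e^(−qT) = e^(−0.052·2) = 0.9012;  e^(−rT) = e^(−0.043·2) = 0.9176
N(−d₂) = N(0.31) = 0.6217;  N(−d₁) = N(-0.18) = 0.4286
P = 446·0.9176·0.6217 − 440·0.9012·0.4286 = 254.4305 − 169.9519 = 84.4786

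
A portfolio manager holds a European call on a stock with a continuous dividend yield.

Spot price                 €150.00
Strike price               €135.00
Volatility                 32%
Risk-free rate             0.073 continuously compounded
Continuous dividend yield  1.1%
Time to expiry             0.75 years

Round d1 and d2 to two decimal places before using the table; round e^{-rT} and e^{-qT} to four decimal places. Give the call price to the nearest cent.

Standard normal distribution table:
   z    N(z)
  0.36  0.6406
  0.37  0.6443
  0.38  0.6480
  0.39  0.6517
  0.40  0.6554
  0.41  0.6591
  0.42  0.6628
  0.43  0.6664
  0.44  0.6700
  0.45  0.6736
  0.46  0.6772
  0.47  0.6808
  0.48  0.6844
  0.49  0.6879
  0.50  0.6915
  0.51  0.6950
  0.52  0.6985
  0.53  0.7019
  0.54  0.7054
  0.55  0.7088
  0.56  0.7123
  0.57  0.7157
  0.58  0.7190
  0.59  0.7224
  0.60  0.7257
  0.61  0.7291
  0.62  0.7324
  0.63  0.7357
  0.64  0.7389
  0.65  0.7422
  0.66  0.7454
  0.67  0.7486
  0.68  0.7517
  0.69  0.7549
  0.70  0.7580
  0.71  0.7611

€28.07

σ√T = 0.32 × 0.8660 = 0.2771
d₁ = [ln(150/135) + (0.073 − 0.011 + 0.32²/2)·0.75] / 0.2771 = [0.1054 + 0.0849] / 0.2771 = 0.6865 ⇒ 0.69
d₂ = d₁ − σ√T = 0.6865 − 0.2771 = 0.4094 ⇒ 0.41
exp(−qT) = exp(−0.011·0.75) = 0.9918;  exp(−rT) = exp(−0.073·0.75) = 0.9467
N(d₁) = N(0.69) = 0.7549;  N(d₂) = N(0.41) = 0.6591
C = 150·0.9918·0.7549 − 135·0.9467·0.6591 = 112.3065 − 84.2359 = 28.0705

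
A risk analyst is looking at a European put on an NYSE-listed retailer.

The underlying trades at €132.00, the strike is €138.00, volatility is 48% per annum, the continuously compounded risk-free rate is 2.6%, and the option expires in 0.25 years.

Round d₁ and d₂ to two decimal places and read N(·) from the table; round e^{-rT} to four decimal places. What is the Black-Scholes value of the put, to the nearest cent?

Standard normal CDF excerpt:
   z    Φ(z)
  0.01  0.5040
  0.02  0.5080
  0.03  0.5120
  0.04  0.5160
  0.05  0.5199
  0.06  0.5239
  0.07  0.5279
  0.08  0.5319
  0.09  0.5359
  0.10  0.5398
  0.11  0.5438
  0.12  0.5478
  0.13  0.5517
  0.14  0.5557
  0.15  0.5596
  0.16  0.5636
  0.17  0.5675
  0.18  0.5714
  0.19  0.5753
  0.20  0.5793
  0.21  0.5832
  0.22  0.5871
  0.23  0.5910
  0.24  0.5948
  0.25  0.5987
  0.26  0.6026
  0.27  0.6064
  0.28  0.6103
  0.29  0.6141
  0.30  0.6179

€15.56

T = 0.25;  σ√T = 0.2400
d₁ = [ln(132/138) + (0.026 + 0.48²/2)·0.25] / 0.2400 = [-0.0445 + 0.0353] / 0.2400 = -0.0381 → -0.04
d₂ = d₁ − σ√T = -0.0381 − 0.2400 = -0.2781 → -0.28
e^(−rT) = e^(−0.026·0.25) = 0.9935
P = 138·0.9935·N(0.28) − 132·N(0.04) = 138·0.9935·0.6103 − 132·0.5160 = 83.6740 − 68.1120 = 15.5620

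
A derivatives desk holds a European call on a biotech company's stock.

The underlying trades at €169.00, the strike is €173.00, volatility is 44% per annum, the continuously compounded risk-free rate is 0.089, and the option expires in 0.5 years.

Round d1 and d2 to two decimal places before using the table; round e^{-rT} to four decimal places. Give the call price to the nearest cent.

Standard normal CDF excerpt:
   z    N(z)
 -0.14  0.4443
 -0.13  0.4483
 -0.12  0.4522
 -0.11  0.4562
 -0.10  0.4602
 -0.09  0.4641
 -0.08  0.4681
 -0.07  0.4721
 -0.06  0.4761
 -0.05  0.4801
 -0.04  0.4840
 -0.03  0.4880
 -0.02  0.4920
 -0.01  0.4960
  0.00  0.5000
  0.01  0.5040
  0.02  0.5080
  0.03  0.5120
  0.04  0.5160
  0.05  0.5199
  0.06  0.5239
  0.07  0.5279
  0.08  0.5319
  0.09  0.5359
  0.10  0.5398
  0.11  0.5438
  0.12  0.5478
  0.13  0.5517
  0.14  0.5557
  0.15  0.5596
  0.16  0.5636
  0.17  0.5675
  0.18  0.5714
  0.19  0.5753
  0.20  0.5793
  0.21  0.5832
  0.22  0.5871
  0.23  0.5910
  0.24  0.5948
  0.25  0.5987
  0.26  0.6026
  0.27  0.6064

σ√T = 0.44 × 0.7071 = 0.3111
d₁ = [ln(169/173) + (0.089 + 0.44²/2)·0.5] / 0.3111 = [-0.0234 + 0.0929] / 0.3111 = 0.2234 which rounds to 0.22
d₂ = d₁ − σ√T = 0.2234 − 0.3111 = -0.0877 which rounds to -0.09
exp(−rT) = exp(−0.089·0.5) = 0.9565
N(d₁) = N(0.22) = 0.5871;  N(d₂) = N(-0.09) = 0.4641
C = 169·0.5871 − 173·0.9565·0.4641 = 99.2199 − 76.7967 = 22.4232

€22.42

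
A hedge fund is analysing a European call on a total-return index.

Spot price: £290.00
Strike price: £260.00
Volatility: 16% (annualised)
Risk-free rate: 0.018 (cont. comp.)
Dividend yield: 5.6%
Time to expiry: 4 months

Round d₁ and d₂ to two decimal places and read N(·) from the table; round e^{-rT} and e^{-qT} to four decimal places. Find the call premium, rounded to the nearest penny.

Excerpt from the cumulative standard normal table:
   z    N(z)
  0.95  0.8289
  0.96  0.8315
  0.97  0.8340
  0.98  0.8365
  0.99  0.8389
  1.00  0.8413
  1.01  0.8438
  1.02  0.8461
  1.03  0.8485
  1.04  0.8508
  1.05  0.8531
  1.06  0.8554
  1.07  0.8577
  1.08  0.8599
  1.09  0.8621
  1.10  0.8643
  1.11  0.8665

σ√T = 0.16 × 0.5774 = 0.0924
d₁ = [ln(290/260) + (0.018 − 0.056 + 0.16²/2)·0.3333] / 0.0924 = [0.1092 − 0.0084] / 0.0924 = 1.0912 ≈ 1.09
d₂ = d₁ − σ√T = 1.0912 − 0.0924 = 0.9988 ≈ 1.00
exp(−qT) = exp(−0.056·0.3333) = 0.9815;  exp(−rT) = exp(−0.018·0.3333) = 0.9940
N(d₁) = N(1.09) = 0.8621;  N(d₂) = N(1.00) = 0.8413
C = 290·0.9815·0.8621 − 260·0.9940·0.8413 = 245.3838 − 217.4256 = 27.9583

£27.96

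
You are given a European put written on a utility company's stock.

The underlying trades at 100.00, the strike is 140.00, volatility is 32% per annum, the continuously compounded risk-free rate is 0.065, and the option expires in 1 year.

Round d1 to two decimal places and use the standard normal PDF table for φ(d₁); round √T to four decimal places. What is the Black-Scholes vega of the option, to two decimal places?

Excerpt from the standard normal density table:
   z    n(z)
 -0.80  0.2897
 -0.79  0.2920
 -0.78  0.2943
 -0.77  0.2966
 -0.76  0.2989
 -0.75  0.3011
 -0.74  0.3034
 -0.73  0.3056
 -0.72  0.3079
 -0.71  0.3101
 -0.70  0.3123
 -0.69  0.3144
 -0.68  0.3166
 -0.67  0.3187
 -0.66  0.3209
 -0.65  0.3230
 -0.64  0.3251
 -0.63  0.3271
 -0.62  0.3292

31.44

σ√T = 0.32 × 1.0000 = 0.3200
d₁ = [ln(100/140) + (0.065 + 0.32²/2)·1] / 0.3200 = [-0.3365 + 0.1162] / 0.3200 = -0.6884 ⇒ -0.69
√T = √1 = 1.0000
φ(d₁) = φ(-0.69) = 0.3144
vega = S·φ(d₁)·√T = 100·0.3144·1.0000 = 31.4400
(Vega is the same for a European call and put with the same parameters.)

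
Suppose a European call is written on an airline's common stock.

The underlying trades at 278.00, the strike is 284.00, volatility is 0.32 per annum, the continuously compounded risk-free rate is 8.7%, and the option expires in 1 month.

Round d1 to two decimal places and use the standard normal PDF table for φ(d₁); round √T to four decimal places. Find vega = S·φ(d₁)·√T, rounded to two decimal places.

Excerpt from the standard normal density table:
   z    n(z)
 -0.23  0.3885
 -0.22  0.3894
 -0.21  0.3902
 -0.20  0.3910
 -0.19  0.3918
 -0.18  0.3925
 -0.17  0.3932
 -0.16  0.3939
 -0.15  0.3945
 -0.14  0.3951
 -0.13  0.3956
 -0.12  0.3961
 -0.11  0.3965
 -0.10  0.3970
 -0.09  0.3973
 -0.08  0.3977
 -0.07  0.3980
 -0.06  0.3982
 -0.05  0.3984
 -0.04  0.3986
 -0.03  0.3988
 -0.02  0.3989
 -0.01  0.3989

σ√T = 0.32 × 0.2887 = 0.0924
d₁ = [ln(278/284) + (0.087 + ½·0.32²)·0.08333] / (σ√T) = (-0.0214 + 0.0115) / 0.0924 = -0.1065 ⇒ -0.11
√T = √0.08333 = 0.2887
φ(d₁) = φ(-0.11) = 0.3965
vega = S·φ(d₁)·√T = 278·0.3965·0.2887 = 31.8225

31.82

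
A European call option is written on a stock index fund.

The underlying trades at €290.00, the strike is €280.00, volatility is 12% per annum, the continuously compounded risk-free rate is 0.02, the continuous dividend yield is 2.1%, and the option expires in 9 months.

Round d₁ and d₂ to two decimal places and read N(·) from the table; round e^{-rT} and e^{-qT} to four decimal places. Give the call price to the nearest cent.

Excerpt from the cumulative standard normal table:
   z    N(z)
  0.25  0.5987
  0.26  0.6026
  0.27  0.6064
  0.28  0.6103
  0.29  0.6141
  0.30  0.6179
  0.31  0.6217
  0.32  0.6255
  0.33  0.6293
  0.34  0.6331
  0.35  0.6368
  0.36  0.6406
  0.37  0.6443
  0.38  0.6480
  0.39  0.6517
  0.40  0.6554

€16.65

σ√T = 0.12·√0.75 = 0.1039
d₁ = [ln(290/280) + (0.02 − 0.021 + 0.12²/2)·0.75] / 0.1039 = [0.0351 + 0.0046] / 0.1039 = 0.3824 which rounds to 0.38
d₂ = d₁ − σ√T = 0.3824 − 0.1039 = 0.2785 which rounds to 0.28
exp(−qT) = exp(−0.021·0.75) = 0.9844;  exp(−rT) = exp(−0.02·0.75) = 0.9851
N(d₁) = N(0.38) = 0.6480;  N(d₂) = N(0.28) = 0.6103
C = 290·0.9844·0.6480 − 280·0.9851·0.6103 = 184.9884 − 168.3378 = 16.6506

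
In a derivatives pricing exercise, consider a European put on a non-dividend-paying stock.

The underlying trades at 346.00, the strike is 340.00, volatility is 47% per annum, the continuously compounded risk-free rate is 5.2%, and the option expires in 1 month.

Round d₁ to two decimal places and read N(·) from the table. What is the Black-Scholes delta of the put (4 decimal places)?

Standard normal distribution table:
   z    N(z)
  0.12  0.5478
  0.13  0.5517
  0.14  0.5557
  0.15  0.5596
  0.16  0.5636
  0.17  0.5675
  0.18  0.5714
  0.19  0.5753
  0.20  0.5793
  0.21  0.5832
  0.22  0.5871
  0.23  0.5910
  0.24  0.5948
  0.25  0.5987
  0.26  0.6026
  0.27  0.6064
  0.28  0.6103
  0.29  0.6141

-0.4090

σ√T = 0.47 × 0.2887 = 0.1357
d₁ = [ln(346/340) + (0.052 + 0.47²/2)·0.08333] / 0.1357 = [0.0175 + 0.0135] / 0.1357 = 0.2287 ≈ 0.23
N(d₁) = N(0.23) = 0.5910
Δ_put = N(d₁) − 1 = 0.5910 − 1 = -0.4090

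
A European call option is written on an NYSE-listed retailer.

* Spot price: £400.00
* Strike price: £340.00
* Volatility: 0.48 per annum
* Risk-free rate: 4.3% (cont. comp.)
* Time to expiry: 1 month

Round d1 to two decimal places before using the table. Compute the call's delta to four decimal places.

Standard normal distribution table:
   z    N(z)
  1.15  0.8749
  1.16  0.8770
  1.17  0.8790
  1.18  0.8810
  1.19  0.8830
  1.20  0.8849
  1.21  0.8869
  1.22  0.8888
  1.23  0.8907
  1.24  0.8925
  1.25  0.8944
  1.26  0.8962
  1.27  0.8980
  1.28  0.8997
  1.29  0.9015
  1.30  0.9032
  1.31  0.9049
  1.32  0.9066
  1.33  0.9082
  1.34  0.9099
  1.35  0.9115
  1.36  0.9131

0.8980

σ√T = 0.48·√0.08333 = 0.1386
ln(S/K) + (r + σ²/2)T = ln(400/340) + (0.043 + 0.48²/2)·0.08333 = 0.1625 + 0.0132 = 0.1757
d₁ = 0.1757 / 0.1386 = 1.2680 ⇒ 1.27
N(d₁) = N(1.27) = 0.8980
Δ_call = N(d₁) = 0.8980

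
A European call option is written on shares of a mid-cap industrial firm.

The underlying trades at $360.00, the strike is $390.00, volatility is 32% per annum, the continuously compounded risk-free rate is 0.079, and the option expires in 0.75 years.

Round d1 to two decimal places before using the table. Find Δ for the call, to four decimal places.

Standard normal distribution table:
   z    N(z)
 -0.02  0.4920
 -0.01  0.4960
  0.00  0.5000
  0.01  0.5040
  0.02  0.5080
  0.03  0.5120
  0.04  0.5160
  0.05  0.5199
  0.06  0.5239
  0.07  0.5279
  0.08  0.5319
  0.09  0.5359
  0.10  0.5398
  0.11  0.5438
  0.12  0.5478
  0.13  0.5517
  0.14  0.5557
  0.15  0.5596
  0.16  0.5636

σ√T = 0.32 × 0.8660 = 0.2771
d₁ = [ln(360/390) + (0.079 + ½·0.32²)·0.75] / (σ√T) = (-0.0800 + 0.0977) / 0.2771 = 0.0635 ⇒ 0.06
N(d₁) = N(0.06) = 0.5239
Δ_call = N(d₁) = 0.5239

0.5239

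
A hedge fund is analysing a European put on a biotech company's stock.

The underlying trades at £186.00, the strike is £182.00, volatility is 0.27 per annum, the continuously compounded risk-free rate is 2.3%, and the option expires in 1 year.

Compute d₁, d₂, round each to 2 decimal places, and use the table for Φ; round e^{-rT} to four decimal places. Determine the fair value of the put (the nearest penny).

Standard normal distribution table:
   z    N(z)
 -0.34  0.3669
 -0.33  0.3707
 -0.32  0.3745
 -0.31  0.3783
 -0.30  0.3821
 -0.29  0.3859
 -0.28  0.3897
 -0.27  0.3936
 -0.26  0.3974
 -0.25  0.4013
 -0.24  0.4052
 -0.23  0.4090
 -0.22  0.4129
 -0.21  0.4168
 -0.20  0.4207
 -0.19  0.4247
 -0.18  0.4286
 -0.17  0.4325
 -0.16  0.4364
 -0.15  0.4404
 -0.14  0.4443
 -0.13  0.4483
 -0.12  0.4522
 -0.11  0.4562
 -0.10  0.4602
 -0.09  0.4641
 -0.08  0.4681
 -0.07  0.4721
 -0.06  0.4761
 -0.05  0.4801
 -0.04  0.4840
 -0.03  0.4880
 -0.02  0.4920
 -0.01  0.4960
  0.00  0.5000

σ√T = 0.27·√1 = 0.2700
d₁ = [ln(186/182) + (0.023 + 0.27²/2)·1] / 0.2700 = [0.0217 + 0.0595] / 0.2700 = 0.3007 ≈ 0.30
d₂ = d₁ − σ√T = 0.3007 − 0.2700 = 0.0307 ≈ 0.03
exp(−rT) = exp(−0.023·1) = 0.9773
P = 182·0.9773·N(-0.03) − 186·N(-0.30) = 182·0.9773·0.4880 − 186·0.3821 = 86.7999 − 71.0706 = 15.7293

£15.73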